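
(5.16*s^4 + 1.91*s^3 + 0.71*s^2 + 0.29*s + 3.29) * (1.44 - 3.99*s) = -20.5884*s^5 - 0.1905*s^4 - 0.0825*s^3 - 0.1347*s^2 - 12.7095*s + 4.7376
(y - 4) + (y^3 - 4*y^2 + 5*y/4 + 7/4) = y^3 - 4*y^2 + 9*y/4 - 9/4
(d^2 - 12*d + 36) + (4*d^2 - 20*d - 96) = 5*d^2 - 32*d - 60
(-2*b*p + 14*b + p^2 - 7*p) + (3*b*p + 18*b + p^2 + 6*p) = b*p + 32*b + 2*p^2 - p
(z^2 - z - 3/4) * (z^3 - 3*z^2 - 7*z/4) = z^5 - 4*z^4 + z^3/2 + 4*z^2 + 21*z/16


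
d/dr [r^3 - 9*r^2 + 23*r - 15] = 3*r^2 - 18*r + 23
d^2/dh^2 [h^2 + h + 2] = 2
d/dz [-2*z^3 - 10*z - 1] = -6*z^2 - 10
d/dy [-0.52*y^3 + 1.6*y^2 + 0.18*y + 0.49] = -1.56*y^2 + 3.2*y + 0.18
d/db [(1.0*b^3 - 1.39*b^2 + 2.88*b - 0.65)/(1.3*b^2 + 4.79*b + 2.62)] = (1.3*b^4 + 9.58*b^3 - 2.5421*b^2 - 5.5936*b + 10.6591)/(1.69*b^4 + 12.454*b^3 + 29.7561*b^2 + 25.0996*b + 6.8644)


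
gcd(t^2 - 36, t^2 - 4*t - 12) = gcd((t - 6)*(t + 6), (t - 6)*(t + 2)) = t - 6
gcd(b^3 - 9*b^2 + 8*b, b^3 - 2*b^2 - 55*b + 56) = b^2 - 9*b + 8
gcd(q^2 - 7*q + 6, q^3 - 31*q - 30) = q - 6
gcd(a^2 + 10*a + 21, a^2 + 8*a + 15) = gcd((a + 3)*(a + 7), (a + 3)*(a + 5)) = a + 3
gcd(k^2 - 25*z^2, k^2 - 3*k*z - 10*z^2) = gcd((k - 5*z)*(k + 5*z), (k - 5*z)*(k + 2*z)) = -k + 5*z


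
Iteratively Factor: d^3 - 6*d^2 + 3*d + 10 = (d - 2)*(d^2 - 4*d - 5) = (d - 5)*(d - 2)*(d + 1)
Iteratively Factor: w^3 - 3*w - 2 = (w + 1)*(w^2 - w - 2) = (w - 2)*(w + 1)*(w + 1)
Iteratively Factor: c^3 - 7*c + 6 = (c - 1)*(c^2 + c - 6) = (c - 2)*(c - 1)*(c + 3)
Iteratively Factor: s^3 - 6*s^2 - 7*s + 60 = (s + 3)*(s^2 - 9*s + 20) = (s - 4)*(s + 3)*(s - 5)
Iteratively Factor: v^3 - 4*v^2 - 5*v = (v - 5)*(v^2 + v) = v*(v - 5)*(v + 1)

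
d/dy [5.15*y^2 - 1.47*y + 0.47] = 10.3*y - 1.47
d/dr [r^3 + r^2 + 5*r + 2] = 3*r^2 + 2*r + 5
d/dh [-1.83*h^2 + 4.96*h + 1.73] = 4.96 - 3.66*h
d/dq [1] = 0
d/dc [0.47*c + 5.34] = 0.470000000000000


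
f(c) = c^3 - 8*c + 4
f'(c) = 3*c^2 - 8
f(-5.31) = -103.24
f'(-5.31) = 76.59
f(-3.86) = -22.63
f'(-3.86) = 36.70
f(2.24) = -2.68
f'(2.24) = 7.05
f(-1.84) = 12.49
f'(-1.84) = 2.16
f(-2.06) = 11.74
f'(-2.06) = 4.73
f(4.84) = 78.66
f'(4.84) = 62.28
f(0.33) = 1.40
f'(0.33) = -7.67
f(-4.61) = -57.09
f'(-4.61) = 55.76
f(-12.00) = -1628.00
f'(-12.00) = 424.00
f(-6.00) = -164.00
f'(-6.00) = 100.00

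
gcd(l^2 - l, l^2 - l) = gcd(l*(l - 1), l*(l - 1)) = l^2 - l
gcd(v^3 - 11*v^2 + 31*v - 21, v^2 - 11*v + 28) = v - 7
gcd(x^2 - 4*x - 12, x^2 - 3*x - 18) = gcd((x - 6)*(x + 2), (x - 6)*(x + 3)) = x - 6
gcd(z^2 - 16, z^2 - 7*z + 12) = z - 4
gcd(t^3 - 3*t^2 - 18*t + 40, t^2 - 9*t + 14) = t - 2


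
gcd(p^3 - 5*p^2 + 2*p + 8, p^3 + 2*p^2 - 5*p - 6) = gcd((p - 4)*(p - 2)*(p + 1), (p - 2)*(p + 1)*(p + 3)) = p^2 - p - 2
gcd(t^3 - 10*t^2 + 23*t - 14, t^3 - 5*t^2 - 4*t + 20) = t - 2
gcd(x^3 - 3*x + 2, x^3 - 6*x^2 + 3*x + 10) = 1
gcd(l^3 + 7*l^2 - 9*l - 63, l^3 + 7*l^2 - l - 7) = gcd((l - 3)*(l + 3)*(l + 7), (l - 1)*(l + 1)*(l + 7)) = l + 7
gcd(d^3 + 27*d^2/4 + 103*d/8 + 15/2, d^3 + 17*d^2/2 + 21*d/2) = d + 3/2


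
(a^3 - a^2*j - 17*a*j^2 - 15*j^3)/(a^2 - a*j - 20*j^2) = (a^2 + 4*a*j + 3*j^2)/(a + 4*j)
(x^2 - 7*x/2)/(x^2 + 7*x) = (x - 7/2)/(x + 7)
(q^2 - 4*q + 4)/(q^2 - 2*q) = (q - 2)/q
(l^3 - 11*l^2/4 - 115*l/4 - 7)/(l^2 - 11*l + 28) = (l^2 + 17*l/4 + 1)/(l - 4)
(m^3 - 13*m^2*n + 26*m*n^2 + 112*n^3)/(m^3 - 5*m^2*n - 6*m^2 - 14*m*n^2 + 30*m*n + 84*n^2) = (m - 8*n)/(m - 6)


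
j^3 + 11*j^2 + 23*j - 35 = (j - 1)*(j + 5)*(j + 7)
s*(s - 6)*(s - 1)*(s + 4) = s^4 - 3*s^3 - 22*s^2 + 24*s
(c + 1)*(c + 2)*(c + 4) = c^3 + 7*c^2 + 14*c + 8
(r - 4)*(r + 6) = r^2 + 2*r - 24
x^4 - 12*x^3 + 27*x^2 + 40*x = x*(x - 8)*(x - 5)*(x + 1)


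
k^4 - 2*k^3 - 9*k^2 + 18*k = k*(k - 3)*(k - 2)*(k + 3)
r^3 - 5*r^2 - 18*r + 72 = (r - 6)*(r - 3)*(r + 4)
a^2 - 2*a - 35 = (a - 7)*(a + 5)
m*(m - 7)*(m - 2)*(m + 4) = m^4 - 5*m^3 - 22*m^2 + 56*m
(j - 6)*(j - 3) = j^2 - 9*j + 18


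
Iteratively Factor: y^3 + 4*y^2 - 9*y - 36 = (y - 3)*(y^2 + 7*y + 12) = (y - 3)*(y + 3)*(y + 4)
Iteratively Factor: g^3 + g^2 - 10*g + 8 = (g - 2)*(g^2 + 3*g - 4) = (g - 2)*(g - 1)*(g + 4)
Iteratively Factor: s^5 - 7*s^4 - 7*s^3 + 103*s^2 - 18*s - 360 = (s - 4)*(s^4 - 3*s^3 - 19*s^2 + 27*s + 90) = (s - 4)*(s - 3)*(s^3 - 19*s - 30) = (s - 4)*(s - 3)*(s + 3)*(s^2 - 3*s - 10) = (s - 5)*(s - 4)*(s - 3)*(s + 3)*(s + 2)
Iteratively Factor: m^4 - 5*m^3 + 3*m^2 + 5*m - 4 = (m - 1)*(m^3 - 4*m^2 - m + 4) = (m - 1)^2*(m^2 - 3*m - 4) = (m - 1)^2*(m + 1)*(m - 4)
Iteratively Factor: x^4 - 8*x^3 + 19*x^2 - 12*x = (x - 4)*(x^3 - 4*x^2 + 3*x) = x*(x - 4)*(x^2 - 4*x + 3) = x*(x - 4)*(x - 3)*(x - 1)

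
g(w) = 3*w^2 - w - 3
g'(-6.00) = -37.00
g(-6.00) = 111.00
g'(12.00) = 71.00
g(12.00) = 417.00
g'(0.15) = -0.10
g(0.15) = -3.08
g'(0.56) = 2.36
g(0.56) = -2.62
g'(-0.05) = -1.30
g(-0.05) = -2.94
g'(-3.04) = -19.24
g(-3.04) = 27.76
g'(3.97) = 22.82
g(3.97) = 40.31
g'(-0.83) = -5.98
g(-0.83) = -0.10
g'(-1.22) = -8.32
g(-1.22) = 2.69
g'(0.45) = 1.70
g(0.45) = -2.84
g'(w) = 6*w - 1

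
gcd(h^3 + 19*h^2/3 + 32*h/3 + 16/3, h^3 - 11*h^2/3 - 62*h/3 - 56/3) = h + 4/3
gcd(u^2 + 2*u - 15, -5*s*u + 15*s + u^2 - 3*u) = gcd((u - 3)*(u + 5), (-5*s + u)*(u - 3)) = u - 3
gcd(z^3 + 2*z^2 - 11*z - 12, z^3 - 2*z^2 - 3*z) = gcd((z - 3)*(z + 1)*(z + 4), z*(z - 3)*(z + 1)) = z^2 - 2*z - 3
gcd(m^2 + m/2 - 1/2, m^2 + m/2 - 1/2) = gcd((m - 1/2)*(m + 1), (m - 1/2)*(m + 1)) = m^2 + m/2 - 1/2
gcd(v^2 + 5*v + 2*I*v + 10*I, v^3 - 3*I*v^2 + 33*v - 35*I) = 1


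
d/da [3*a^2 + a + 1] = 6*a + 1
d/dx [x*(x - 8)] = 2*x - 8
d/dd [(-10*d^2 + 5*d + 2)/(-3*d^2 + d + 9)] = (5*d^2 - 168*d + 43)/(9*d^4 - 6*d^3 - 53*d^2 + 18*d + 81)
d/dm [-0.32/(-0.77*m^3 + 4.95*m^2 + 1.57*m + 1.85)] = (-0.7392*m^2 + 3.168*m + 0.5024)/(-0.77*m^3 + 4.95*m^2 + 1.57*m + 1.85)^2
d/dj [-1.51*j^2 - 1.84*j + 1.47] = -3.02*j - 1.84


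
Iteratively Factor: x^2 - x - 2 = (x + 1)*(x - 2)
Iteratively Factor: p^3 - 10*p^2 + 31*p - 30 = (p - 3)*(p^2 - 7*p + 10) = (p - 3)*(p - 2)*(p - 5)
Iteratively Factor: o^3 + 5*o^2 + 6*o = (o + 2)*(o^2 + 3*o) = (o + 2)*(o + 3)*(o)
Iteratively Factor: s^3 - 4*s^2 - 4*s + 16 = (s + 2)*(s^2 - 6*s + 8) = (s - 4)*(s + 2)*(s - 2)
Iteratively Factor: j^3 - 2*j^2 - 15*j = (j)*(j^2 - 2*j - 15) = j*(j - 5)*(j + 3)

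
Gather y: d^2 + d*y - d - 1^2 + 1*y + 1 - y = d^2 + d*y - d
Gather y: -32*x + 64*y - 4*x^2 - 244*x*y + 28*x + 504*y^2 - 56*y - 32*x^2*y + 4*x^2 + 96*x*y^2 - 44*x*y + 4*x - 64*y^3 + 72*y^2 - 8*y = -64*y^3 + y^2*(96*x + 576) + y*(-32*x^2 - 288*x)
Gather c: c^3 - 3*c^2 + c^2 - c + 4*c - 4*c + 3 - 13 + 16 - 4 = c^3 - 2*c^2 - c + 2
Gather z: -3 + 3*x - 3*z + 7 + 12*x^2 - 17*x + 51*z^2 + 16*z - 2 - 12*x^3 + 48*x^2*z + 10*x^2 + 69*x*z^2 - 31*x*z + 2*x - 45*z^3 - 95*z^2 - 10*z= -12*x^3 + 22*x^2 - 12*x - 45*z^3 + z^2*(69*x - 44) + z*(48*x^2 - 31*x + 3) + 2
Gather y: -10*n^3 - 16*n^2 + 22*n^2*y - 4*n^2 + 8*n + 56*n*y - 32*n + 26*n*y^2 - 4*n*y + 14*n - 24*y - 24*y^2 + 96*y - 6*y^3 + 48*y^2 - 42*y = -10*n^3 - 20*n^2 - 10*n - 6*y^3 + y^2*(26*n + 24) + y*(22*n^2 + 52*n + 30)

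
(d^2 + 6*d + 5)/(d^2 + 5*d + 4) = (d + 5)/(d + 4)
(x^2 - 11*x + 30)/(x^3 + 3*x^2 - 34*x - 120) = (x - 5)/(x^2 + 9*x + 20)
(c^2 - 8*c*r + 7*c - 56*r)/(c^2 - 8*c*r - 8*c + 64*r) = (c + 7)/(c - 8)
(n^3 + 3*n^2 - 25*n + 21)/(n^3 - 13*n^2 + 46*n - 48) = (n^2 + 6*n - 7)/(n^2 - 10*n + 16)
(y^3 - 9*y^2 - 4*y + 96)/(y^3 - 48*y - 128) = (y^2 - y - 12)/(y^2 + 8*y + 16)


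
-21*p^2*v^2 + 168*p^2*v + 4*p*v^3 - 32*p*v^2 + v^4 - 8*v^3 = v*(-3*p + v)*(7*p + v)*(v - 8)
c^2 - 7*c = c*(c - 7)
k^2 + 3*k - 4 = (k - 1)*(k + 4)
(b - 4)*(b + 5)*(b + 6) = b^3 + 7*b^2 - 14*b - 120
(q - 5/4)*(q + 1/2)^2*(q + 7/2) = q^4 + 13*q^3/4 - 15*q^2/8 - 61*q/16 - 35/32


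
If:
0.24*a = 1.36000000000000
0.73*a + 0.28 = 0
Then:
No Solution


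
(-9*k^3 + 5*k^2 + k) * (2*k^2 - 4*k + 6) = -18*k^5 + 46*k^4 - 72*k^3 + 26*k^2 + 6*k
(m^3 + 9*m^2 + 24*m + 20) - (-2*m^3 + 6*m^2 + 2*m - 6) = 3*m^3 + 3*m^2 + 22*m + 26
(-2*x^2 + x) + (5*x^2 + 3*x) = 3*x^2 + 4*x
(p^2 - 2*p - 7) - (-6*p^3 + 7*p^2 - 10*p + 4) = 6*p^3 - 6*p^2 + 8*p - 11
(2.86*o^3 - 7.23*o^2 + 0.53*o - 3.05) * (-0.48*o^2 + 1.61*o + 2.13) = -1.3728*o^5 + 8.075*o^4 - 5.8029*o^3 - 13.0826*o^2 - 3.7816*o - 6.4965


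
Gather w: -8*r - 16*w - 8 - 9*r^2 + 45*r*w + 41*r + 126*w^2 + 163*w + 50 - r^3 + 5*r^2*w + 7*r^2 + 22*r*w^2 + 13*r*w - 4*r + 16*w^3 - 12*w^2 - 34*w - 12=-r^3 - 2*r^2 + 29*r + 16*w^3 + w^2*(22*r + 114) + w*(5*r^2 + 58*r + 113) + 30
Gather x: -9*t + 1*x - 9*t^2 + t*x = -9*t^2 - 9*t + x*(t + 1)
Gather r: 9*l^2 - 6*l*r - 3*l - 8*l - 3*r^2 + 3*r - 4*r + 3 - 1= 9*l^2 - 11*l - 3*r^2 + r*(-6*l - 1) + 2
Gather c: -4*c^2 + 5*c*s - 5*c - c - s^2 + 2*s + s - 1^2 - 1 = -4*c^2 + c*(5*s - 6) - s^2 + 3*s - 2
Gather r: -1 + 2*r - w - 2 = 2*r - w - 3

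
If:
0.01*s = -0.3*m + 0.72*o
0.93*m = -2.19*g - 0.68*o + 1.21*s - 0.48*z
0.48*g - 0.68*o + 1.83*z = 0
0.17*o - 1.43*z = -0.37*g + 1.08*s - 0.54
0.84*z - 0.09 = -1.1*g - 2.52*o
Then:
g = 4.27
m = -3.24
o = -1.30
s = 3.88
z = -1.60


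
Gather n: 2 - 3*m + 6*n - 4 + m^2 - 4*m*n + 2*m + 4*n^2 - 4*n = m^2 - m + 4*n^2 + n*(2 - 4*m) - 2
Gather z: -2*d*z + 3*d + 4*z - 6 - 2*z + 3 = 3*d + z*(2 - 2*d) - 3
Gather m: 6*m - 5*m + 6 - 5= m + 1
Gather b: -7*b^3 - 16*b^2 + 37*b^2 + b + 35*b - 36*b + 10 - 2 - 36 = -7*b^3 + 21*b^2 - 28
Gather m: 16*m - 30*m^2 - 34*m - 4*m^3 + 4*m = -4*m^3 - 30*m^2 - 14*m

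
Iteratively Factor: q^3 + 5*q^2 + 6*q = (q + 2)*(q^2 + 3*q) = q*(q + 2)*(q + 3)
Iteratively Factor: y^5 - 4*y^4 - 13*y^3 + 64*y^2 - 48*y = (y)*(y^4 - 4*y^3 - 13*y^2 + 64*y - 48) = y*(y + 4)*(y^3 - 8*y^2 + 19*y - 12) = y*(y - 3)*(y + 4)*(y^2 - 5*y + 4) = y*(y - 4)*(y - 3)*(y + 4)*(y - 1)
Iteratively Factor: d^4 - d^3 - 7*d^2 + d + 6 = (d - 1)*(d^3 - 7*d - 6) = (d - 1)*(d + 2)*(d^2 - 2*d - 3) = (d - 3)*(d - 1)*(d + 2)*(d + 1)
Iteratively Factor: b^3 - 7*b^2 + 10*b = (b)*(b^2 - 7*b + 10) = b*(b - 5)*(b - 2)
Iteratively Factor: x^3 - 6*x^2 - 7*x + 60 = (x - 5)*(x^2 - x - 12) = (x - 5)*(x + 3)*(x - 4)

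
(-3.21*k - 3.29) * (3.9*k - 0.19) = -12.519*k^2 - 12.2211*k + 0.6251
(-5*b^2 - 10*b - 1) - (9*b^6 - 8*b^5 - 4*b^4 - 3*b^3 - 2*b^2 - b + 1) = -9*b^6 + 8*b^5 + 4*b^4 + 3*b^3 - 3*b^2 - 9*b - 2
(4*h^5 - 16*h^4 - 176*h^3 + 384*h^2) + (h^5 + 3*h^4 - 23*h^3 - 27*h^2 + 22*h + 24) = 5*h^5 - 13*h^4 - 199*h^3 + 357*h^2 + 22*h + 24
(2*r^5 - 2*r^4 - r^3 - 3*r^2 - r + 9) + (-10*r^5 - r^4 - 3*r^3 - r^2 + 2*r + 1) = -8*r^5 - 3*r^4 - 4*r^3 - 4*r^2 + r + 10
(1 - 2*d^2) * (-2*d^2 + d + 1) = 4*d^4 - 2*d^3 - 4*d^2 + d + 1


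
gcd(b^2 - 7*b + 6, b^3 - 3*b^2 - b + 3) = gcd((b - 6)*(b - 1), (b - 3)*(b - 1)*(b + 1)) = b - 1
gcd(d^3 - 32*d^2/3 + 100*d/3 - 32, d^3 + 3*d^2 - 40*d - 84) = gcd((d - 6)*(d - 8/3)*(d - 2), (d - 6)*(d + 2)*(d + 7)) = d - 6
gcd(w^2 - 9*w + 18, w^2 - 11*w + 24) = w - 3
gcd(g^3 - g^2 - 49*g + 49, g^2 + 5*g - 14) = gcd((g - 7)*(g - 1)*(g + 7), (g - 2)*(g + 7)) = g + 7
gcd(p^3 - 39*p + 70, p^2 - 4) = p - 2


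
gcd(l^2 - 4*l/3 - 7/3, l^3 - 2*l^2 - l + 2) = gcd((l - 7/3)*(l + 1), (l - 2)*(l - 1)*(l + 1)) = l + 1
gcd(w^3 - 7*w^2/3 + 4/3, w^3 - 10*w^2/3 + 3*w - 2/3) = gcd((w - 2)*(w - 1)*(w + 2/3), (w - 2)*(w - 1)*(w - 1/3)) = w^2 - 3*w + 2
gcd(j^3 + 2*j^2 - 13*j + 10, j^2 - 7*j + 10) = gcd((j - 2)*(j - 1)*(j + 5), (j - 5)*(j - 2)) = j - 2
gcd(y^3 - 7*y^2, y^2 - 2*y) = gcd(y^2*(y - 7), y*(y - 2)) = y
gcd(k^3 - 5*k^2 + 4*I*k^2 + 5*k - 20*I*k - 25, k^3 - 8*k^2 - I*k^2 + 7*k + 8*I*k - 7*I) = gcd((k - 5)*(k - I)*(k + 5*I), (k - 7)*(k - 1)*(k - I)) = k - I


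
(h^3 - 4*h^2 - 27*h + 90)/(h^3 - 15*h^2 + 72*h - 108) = (h + 5)/(h - 6)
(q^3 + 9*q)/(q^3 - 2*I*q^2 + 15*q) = (q - 3*I)/(q - 5*I)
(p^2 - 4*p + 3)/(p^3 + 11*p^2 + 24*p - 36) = (p - 3)/(p^2 + 12*p + 36)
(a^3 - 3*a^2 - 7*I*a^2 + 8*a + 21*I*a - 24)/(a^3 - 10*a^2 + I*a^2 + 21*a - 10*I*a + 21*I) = (a - 8*I)/(a - 7)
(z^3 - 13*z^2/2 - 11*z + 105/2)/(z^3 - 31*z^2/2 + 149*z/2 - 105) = (z + 3)/(z - 6)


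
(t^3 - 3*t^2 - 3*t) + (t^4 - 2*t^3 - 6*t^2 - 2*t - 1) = t^4 - t^3 - 9*t^2 - 5*t - 1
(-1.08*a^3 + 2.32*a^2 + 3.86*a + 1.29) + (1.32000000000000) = -1.08*a^3 + 2.32*a^2 + 3.86*a + 2.61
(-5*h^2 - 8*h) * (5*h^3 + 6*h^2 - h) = -25*h^5 - 70*h^4 - 43*h^3 + 8*h^2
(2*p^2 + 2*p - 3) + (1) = 2*p^2 + 2*p - 2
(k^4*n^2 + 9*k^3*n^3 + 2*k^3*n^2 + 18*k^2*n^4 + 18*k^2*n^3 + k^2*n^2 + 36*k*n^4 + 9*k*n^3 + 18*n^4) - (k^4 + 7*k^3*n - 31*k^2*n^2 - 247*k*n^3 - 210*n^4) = k^4*n^2 - k^4 + 9*k^3*n^3 + 2*k^3*n^2 - 7*k^3*n + 18*k^2*n^4 + 18*k^2*n^3 + 32*k^2*n^2 + 36*k*n^4 + 256*k*n^3 + 228*n^4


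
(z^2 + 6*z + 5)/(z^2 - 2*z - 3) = (z + 5)/(z - 3)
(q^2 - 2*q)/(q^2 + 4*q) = (q - 2)/(q + 4)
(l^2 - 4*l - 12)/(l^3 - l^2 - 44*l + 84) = (l + 2)/(l^2 + 5*l - 14)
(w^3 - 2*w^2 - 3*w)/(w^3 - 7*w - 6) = w/(w + 2)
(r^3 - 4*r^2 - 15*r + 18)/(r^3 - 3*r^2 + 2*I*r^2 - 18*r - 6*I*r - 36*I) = (r - 1)/(r + 2*I)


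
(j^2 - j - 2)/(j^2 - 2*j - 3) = (j - 2)/(j - 3)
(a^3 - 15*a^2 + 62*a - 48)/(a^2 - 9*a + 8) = a - 6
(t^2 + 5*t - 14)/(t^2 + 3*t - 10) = (t + 7)/(t + 5)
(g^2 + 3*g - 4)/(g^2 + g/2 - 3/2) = 2*(g + 4)/(2*g + 3)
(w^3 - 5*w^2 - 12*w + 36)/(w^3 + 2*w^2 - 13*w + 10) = (w^2 - 3*w - 18)/(w^2 + 4*w - 5)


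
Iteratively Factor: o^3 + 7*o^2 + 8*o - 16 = (o + 4)*(o^2 + 3*o - 4) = (o + 4)^2*(o - 1)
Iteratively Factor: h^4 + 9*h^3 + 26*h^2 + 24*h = (h + 3)*(h^3 + 6*h^2 + 8*h) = h*(h + 3)*(h^2 + 6*h + 8) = h*(h + 3)*(h + 4)*(h + 2)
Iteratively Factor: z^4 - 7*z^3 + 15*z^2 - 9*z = (z - 1)*(z^3 - 6*z^2 + 9*z) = (z - 3)*(z - 1)*(z^2 - 3*z) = z*(z - 3)*(z - 1)*(z - 3)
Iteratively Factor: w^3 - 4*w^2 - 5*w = (w - 5)*(w^2 + w) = w*(w - 5)*(w + 1)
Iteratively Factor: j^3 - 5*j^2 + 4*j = (j - 4)*(j^2 - j) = j*(j - 4)*(j - 1)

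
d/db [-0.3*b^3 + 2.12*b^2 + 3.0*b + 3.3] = -0.9*b^2 + 4.24*b + 3.0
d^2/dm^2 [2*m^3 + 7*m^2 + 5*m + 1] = 12*m + 14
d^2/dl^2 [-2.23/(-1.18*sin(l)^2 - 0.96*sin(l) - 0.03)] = (-12.420208*sin(l)^4 - 7.578432*sin(l)^3 + 16.890912*sin(l)^2 + 15.221088*sin(l) + 3.952452)/(1.18*sin(l)^2 + 0.96*sin(l) + 0.03)^3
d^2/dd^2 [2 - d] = 0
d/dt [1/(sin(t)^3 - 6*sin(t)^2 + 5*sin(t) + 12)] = (-3*sin(t)^2 + 12*sin(t) - 5)*cos(t)/(sin(t)^3 - 6*sin(t)^2 + 5*sin(t) + 12)^2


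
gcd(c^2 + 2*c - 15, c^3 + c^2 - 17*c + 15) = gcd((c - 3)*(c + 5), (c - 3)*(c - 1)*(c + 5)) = c^2 + 2*c - 15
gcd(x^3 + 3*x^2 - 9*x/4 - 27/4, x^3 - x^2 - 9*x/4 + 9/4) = x^2 - 9/4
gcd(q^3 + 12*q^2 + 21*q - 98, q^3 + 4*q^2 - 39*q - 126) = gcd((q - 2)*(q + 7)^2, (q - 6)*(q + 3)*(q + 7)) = q + 7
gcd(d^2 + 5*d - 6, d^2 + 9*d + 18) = d + 6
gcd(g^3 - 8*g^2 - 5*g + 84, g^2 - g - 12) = g^2 - g - 12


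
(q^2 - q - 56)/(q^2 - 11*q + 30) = (q^2 - q - 56)/(q^2 - 11*q + 30)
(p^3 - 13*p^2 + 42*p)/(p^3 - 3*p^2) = (p^2 - 13*p + 42)/(p*(p - 3))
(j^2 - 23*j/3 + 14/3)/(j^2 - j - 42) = (j - 2/3)/(j + 6)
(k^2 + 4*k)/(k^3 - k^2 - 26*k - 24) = k/(k^2 - 5*k - 6)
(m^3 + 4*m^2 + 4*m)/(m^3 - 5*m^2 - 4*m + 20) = m*(m + 2)/(m^2 - 7*m + 10)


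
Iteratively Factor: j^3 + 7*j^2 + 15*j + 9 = (j + 3)*(j^2 + 4*j + 3) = (j + 1)*(j + 3)*(j + 3)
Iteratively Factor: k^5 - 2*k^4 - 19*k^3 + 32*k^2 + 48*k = (k - 4)*(k^4 + 2*k^3 - 11*k^2 - 12*k) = (k - 4)*(k + 1)*(k^3 + k^2 - 12*k) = k*(k - 4)*(k + 1)*(k^2 + k - 12) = k*(k - 4)*(k + 1)*(k + 4)*(k - 3)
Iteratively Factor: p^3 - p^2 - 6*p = (p - 3)*(p^2 + 2*p) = (p - 3)*(p + 2)*(p)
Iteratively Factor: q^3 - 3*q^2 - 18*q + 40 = (q - 5)*(q^2 + 2*q - 8) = (q - 5)*(q + 4)*(q - 2)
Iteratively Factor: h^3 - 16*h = (h - 4)*(h^2 + 4*h) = h*(h - 4)*(h + 4)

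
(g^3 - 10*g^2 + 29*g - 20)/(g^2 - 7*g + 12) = (g^2 - 6*g + 5)/(g - 3)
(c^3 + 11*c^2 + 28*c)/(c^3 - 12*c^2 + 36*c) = (c^2 + 11*c + 28)/(c^2 - 12*c + 36)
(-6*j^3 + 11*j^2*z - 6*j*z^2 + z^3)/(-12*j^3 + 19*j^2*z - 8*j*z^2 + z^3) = (-2*j + z)/(-4*j + z)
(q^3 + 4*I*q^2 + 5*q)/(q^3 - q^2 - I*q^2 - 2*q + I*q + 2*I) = q*(q + 5*I)/(q^2 - q - 2)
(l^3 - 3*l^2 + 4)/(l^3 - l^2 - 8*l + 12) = (l + 1)/(l + 3)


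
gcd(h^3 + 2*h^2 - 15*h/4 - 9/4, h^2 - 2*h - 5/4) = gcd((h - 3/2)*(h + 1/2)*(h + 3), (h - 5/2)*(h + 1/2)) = h + 1/2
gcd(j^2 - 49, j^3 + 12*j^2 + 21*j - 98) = j + 7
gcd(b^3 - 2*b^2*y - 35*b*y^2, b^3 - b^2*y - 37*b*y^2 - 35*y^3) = -b^2 + 2*b*y + 35*y^2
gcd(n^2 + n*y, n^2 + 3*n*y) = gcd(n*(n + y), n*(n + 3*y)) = n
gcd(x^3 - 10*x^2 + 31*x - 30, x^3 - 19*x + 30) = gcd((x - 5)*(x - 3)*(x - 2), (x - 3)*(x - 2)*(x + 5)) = x^2 - 5*x + 6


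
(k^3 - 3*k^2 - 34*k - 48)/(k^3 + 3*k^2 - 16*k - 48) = (k^2 - 6*k - 16)/(k^2 - 16)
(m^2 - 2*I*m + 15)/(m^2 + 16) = (m^2 - 2*I*m + 15)/(m^2 + 16)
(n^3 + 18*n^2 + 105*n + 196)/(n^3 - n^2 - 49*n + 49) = (n^2 + 11*n + 28)/(n^2 - 8*n + 7)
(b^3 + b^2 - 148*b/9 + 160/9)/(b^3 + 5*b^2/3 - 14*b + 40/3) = (b - 8/3)/(b - 2)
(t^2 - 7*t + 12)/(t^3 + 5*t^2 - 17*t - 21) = (t - 4)/(t^2 + 8*t + 7)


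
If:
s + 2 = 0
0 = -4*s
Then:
No Solution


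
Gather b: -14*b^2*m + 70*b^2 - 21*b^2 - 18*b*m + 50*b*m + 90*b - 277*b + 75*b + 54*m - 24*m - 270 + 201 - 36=b^2*(49 - 14*m) + b*(32*m - 112) + 30*m - 105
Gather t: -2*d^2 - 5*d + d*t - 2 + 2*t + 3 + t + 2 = -2*d^2 - 5*d + t*(d + 3) + 3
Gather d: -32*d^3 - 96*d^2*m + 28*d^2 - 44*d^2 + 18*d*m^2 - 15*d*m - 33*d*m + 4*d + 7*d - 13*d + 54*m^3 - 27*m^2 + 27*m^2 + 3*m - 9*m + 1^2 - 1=-32*d^3 + d^2*(-96*m - 16) + d*(18*m^2 - 48*m - 2) + 54*m^3 - 6*m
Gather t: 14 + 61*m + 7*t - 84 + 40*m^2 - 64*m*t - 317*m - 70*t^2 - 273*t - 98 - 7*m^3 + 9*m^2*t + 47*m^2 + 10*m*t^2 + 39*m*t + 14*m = -7*m^3 + 87*m^2 - 242*m + t^2*(10*m - 70) + t*(9*m^2 - 25*m - 266) - 168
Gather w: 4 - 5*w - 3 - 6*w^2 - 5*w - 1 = -6*w^2 - 10*w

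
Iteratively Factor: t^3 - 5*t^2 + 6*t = (t - 3)*(t^2 - 2*t) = (t - 3)*(t - 2)*(t)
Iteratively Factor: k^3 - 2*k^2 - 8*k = (k - 4)*(k^2 + 2*k) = (k - 4)*(k + 2)*(k)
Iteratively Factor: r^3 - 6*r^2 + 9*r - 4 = (r - 1)*(r^2 - 5*r + 4) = (r - 4)*(r - 1)*(r - 1)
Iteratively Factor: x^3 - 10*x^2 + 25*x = (x - 5)*(x^2 - 5*x) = (x - 5)^2*(x)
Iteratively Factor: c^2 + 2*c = (c)*(c + 2)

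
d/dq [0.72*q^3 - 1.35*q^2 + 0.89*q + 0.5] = 2.16*q^2 - 2.7*q + 0.89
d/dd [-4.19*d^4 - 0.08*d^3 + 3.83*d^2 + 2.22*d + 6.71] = -16.76*d^3 - 0.24*d^2 + 7.66*d + 2.22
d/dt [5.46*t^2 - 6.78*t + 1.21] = 10.92*t - 6.78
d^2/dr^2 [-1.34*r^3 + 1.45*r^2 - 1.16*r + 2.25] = 2.9 - 8.04*r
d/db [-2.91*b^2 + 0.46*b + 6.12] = 0.46 - 5.82*b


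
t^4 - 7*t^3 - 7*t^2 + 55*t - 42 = (t - 7)*(t - 2)*(t - 1)*(t + 3)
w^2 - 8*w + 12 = (w - 6)*(w - 2)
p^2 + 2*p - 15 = (p - 3)*(p + 5)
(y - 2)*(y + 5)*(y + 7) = y^3 + 10*y^2 + 11*y - 70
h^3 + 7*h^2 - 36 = (h - 2)*(h + 3)*(h + 6)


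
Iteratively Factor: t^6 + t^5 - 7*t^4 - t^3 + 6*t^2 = (t)*(t^5 + t^4 - 7*t^3 - t^2 + 6*t) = t*(t + 1)*(t^4 - 7*t^2 + 6*t) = t*(t + 1)*(t + 3)*(t^3 - 3*t^2 + 2*t) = t^2*(t + 1)*(t + 3)*(t^2 - 3*t + 2) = t^2*(t - 1)*(t + 1)*(t + 3)*(t - 2)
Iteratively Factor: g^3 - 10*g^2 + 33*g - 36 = (g - 3)*(g^2 - 7*g + 12) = (g - 3)^2*(g - 4)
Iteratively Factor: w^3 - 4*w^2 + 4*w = (w)*(w^2 - 4*w + 4) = w*(w - 2)*(w - 2)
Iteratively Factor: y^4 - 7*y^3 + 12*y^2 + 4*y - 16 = (y - 4)*(y^3 - 3*y^2 + 4) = (y - 4)*(y + 1)*(y^2 - 4*y + 4) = (y - 4)*(y - 2)*(y + 1)*(y - 2)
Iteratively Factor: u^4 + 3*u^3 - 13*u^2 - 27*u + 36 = (u - 3)*(u^3 + 6*u^2 + 5*u - 12) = (u - 3)*(u - 1)*(u^2 + 7*u + 12) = (u - 3)*(u - 1)*(u + 4)*(u + 3)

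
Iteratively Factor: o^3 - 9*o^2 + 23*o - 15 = (o - 3)*(o^2 - 6*o + 5) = (o - 3)*(o - 1)*(o - 5)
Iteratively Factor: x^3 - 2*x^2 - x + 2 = (x + 1)*(x^2 - 3*x + 2) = (x - 1)*(x + 1)*(x - 2)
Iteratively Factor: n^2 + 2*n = (n + 2)*(n)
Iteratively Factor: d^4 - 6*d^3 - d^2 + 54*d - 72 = (d - 3)*(d^3 - 3*d^2 - 10*d + 24) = (d - 3)*(d + 3)*(d^2 - 6*d + 8) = (d - 3)*(d - 2)*(d + 3)*(d - 4)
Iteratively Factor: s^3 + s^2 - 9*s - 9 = (s + 3)*(s^2 - 2*s - 3) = (s - 3)*(s + 3)*(s + 1)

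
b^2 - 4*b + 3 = (b - 3)*(b - 1)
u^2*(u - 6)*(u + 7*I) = u^4 - 6*u^3 + 7*I*u^3 - 42*I*u^2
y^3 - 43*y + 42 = (y - 6)*(y - 1)*(y + 7)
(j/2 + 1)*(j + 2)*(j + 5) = j^3/2 + 9*j^2/2 + 12*j + 10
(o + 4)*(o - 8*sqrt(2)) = o^2 - 8*sqrt(2)*o + 4*o - 32*sqrt(2)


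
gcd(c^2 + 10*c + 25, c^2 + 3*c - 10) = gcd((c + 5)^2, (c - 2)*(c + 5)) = c + 5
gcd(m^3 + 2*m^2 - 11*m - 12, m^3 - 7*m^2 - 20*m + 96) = m^2 + m - 12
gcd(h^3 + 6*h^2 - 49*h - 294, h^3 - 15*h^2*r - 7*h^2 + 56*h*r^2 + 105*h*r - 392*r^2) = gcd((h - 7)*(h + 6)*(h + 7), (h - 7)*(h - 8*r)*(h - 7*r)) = h - 7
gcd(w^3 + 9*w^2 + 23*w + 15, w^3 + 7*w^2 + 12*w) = w + 3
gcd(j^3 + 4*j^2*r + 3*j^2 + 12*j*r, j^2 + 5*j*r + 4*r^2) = j + 4*r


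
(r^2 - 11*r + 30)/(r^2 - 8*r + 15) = (r - 6)/(r - 3)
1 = 1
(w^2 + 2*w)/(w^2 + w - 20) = w*(w + 2)/(w^2 + w - 20)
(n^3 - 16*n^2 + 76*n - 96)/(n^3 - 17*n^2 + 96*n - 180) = (n^2 - 10*n + 16)/(n^2 - 11*n + 30)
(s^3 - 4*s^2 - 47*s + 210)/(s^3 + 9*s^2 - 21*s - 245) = (s - 6)/(s + 7)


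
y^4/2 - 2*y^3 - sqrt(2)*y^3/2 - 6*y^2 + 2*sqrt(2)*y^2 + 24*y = y*(y/2 + sqrt(2))*(y - 4)*(y - 3*sqrt(2))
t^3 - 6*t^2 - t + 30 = (t - 5)*(t - 3)*(t + 2)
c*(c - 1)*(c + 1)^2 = c^4 + c^3 - c^2 - c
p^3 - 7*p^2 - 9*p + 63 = (p - 7)*(p - 3)*(p + 3)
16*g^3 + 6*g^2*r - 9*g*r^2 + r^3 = (-8*g + r)*(-2*g + r)*(g + r)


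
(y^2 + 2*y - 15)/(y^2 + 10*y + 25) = (y - 3)/(y + 5)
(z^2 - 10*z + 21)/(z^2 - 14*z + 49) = (z - 3)/(z - 7)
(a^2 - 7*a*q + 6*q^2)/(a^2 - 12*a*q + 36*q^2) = (-a + q)/(-a + 6*q)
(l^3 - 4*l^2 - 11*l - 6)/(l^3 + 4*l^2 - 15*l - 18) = (l^2 - 5*l - 6)/(l^2 + 3*l - 18)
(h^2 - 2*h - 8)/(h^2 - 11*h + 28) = (h + 2)/(h - 7)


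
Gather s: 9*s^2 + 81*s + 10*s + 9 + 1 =9*s^2 + 91*s + 10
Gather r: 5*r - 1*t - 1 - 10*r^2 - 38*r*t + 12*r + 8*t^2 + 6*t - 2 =-10*r^2 + r*(17 - 38*t) + 8*t^2 + 5*t - 3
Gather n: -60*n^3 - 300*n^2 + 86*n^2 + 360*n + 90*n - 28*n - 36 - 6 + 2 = -60*n^3 - 214*n^2 + 422*n - 40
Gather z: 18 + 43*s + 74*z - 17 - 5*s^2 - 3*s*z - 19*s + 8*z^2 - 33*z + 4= -5*s^2 + 24*s + 8*z^2 + z*(41 - 3*s) + 5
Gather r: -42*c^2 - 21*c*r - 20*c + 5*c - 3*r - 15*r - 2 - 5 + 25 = -42*c^2 - 15*c + r*(-21*c - 18) + 18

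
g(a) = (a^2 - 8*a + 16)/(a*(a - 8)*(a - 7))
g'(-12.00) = 0.00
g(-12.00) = -0.06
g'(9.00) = -1.68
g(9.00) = 1.39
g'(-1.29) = -0.18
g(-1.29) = -0.28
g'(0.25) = -4.58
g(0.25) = 1.08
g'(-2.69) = -0.04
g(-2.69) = -0.16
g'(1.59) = -0.12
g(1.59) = 0.11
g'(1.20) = -0.20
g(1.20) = 0.17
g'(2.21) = -0.06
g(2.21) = 0.05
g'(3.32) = -0.02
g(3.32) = 0.01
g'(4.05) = 0.00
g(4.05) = 0.00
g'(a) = (2*a - 8)/(a*(a - 8)*(a - 7)) - (a^2 - 8*a + 16)/(a*(a - 8)*(a - 7)^2) - (a^2 - 8*a + 16)/(a*(a - 8)^2*(a - 7)) - (a^2 - 8*a + 16)/(a^2*(a - 8)*(a - 7)) = (-a^4 + 16*a^3 - 112*a^2 + 480*a - 896)/(a^2*(a^4 - 30*a^3 + 337*a^2 - 1680*a + 3136))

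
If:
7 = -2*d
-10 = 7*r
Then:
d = -7/2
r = -10/7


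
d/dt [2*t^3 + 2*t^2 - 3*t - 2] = 6*t^2 + 4*t - 3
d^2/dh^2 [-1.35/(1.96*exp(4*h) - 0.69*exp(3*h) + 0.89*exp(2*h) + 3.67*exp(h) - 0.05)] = (-1.35*(7.84*exp(3*h) - 2.07*exp(2*h) + 1.78*exp(h) + 3.67)*(15.68*exp(3*h) - 4.14*exp(2*h) + 3.56*exp(h) + 7.34)*exp(h) + (42.336*exp(3*h) - 8.3835*exp(2*h) + 4.806*exp(h) + 4.9545)*(1.96*exp(4*h) - 0.69*exp(3*h) + 0.89*exp(2*h) + 3.67*exp(h) - 0.05))*exp(h)/(1.96*exp(4*h) - 0.69*exp(3*h) + 0.89*exp(2*h) + 3.67*exp(h) - 0.05)^3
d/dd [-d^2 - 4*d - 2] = -2*d - 4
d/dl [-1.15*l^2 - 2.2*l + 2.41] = -2.3*l - 2.2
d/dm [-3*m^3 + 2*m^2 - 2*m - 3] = -9*m^2 + 4*m - 2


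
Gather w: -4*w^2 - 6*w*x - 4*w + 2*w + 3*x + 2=-4*w^2 + w*(-6*x - 2) + 3*x + 2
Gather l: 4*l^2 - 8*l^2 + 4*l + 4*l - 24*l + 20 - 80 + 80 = -4*l^2 - 16*l + 20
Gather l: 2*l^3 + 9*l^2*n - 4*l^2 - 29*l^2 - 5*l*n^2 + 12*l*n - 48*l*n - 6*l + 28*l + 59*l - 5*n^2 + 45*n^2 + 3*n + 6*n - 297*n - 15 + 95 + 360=2*l^3 + l^2*(9*n - 33) + l*(-5*n^2 - 36*n + 81) + 40*n^2 - 288*n + 440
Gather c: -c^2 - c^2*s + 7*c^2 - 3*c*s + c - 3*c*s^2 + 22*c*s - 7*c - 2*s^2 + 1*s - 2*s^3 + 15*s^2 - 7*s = c^2*(6 - s) + c*(-3*s^2 + 19*s - 6) - 2*s^3 + 13*s^2 - 6*s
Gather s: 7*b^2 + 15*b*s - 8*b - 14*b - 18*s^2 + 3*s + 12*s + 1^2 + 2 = 7*b^2 - 22*b - 18*s^2 + s*(15*b + 15) + 3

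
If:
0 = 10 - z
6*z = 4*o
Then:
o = 15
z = 10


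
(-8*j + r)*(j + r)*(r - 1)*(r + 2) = -8*j^2*r^2 - 8*j^2*r + 16*j^2 - 7*j*r^3 - 7*j*r^2 + 14*j*r + r^4 + r^3 - 2*r^2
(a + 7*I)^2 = a^2 + 14*I*a - 49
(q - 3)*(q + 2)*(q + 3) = q^3 + 2*q^2 - 9*q - 18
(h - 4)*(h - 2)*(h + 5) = h^3 - h^2 - 22*h + 40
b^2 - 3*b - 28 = (b - 7)*(b + 4)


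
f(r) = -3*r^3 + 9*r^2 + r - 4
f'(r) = -9*r^2 + 18*r + 1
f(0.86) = 1.61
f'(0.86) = 9.82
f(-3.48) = 227.95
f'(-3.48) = -170.63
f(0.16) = -3.62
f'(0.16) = 3.65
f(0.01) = -3.99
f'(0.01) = 1.18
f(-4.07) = 343.27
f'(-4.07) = -221.34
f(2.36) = 9.05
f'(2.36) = -6.65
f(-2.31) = 78.69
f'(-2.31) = -88.60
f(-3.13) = 173.03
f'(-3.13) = -143.51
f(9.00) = -1453.00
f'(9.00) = -566.00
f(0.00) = -4.00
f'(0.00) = 1.00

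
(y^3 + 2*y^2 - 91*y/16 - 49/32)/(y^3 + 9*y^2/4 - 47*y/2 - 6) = (8*y^2 + 14*y - 49)/(8*(y^2 + 2*y - 24))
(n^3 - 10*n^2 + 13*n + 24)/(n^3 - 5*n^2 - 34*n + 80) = (n^2 - 2*n - 3)/(n^2 + 3*n - 10)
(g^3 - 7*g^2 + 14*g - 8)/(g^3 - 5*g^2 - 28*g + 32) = (g^2 - 6*g + 8)/(g^2 - 4*g - 32)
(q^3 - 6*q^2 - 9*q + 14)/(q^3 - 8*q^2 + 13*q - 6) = (q^2 - 5*q - 14)/(q^2 - 7*q + 6)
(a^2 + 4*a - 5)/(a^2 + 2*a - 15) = (a - 1)/(a - 3)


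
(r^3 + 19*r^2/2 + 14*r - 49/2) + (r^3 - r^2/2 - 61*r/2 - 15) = 2*r^3 + 9*r^2 - 33*r/2 - 79/2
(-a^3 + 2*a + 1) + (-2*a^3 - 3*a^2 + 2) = -3*a^3 - 3*a^2 + 2*a + 3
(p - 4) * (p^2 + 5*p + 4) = p^3 + p^2 - 16*p - 16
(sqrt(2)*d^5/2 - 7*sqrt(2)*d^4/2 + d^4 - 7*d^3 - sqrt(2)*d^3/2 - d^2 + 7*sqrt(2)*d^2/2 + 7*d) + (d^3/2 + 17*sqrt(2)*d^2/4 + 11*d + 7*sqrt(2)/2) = sqrt(2)*d^5/2 - 7*sqrt(2)*d^4/2 + d^4 - 13*d^3/2 - sqrt(2)*d^3/2 - d^2 + 31*sqrt(2)*d^2/4 + 18*d + 7*sqrt(2)/2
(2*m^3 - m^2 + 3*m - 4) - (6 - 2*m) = 2*m^3 - m^2 + 5*m - 10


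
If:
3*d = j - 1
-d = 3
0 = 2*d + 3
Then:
No Solution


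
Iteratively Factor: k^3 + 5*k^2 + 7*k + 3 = (k + 1)*(k^2 + 4*k + 3) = (k + 1)^2*(k + 3)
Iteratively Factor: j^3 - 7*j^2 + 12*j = (j - 3)*(j^2 - 4*j) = (j - 4)*(j - 3)*(j)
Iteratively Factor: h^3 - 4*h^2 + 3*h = (h)*(h^2 - 4*h + 3) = h*(h - 3)*(h - 1)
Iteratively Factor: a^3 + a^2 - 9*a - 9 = (a + 3)*(a^2 - 2*a - 3) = (a - 3)*(a + 3)*(a + 1)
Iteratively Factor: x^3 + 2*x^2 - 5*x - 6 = (x + 3)*(x^2 - x - 2) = (x - 2)*(x + 3)*(x + 1)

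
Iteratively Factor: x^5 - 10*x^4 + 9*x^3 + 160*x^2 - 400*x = (x - 5)*(x^4 - 5*x^3 - 16*x^2 + 80*x) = (x - 5)^2*(x^3 - 16*x) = (x - 5)^2*(x + 4)*(x^2 - 4*x) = (x - 5)^2*(x - 4)*(x + 4)*(x)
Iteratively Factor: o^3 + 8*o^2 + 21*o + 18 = (o + 3)*(o^2 + 5*o + 6) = (o + 3)^2*(o + 2)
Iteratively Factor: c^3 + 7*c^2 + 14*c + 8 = (c + 1)*(c^2 + 6*c + 8) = (c + 1)*(c + 2)*(c + 4)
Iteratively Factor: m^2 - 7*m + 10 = (m - 5)*(m - 2)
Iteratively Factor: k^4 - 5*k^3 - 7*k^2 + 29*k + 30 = (k - 5)*(k^3 - 7*k - 6) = (k - 5)*(k + 1)*(k^2 - k - 6) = (k - 5)*(k + 1)*(k + 2)*(k - 3)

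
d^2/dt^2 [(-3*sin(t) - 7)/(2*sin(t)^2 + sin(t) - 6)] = (12*sin(t)^5 + 106*sin(t)^4 + 234*sin(t)^3 + 193*sin(t)^2 - 150*sin(t) - 218)/(sin(t) - cos(2*t) - 5)^3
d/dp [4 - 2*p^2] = -4*p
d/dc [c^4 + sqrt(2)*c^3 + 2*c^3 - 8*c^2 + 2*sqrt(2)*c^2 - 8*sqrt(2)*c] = 4*c^3 + 3*sqrt(2)*c^2 + 6*c^2 - 16*c + 4*sqrt(2)*c - 8*sqrt(2)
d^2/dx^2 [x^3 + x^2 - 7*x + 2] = 6*x + 2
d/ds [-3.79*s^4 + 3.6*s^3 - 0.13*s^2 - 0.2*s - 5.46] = -15.16*s^3 + 10.8*s^2 - 0.26*s - 0.2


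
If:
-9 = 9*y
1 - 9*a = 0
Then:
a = 1/9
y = -1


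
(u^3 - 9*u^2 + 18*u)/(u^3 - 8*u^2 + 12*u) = (u - 3)/(u - 2)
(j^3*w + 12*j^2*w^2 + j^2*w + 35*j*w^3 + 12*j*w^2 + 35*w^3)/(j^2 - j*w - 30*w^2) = w*(-j^2 - 7*j*w - j - 7*w)/(-j + 6*w)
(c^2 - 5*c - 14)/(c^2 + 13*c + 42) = (c^2 - 5*c - 14)/(c^2 + 13*c + 42)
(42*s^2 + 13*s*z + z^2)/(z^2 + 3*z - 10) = (42*s^2 + 13*s*z + z^2)/(z^2 + 3*z - 10)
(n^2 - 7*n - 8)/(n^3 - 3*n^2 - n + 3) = (n - 8)/(n^2 - 4*n + 3)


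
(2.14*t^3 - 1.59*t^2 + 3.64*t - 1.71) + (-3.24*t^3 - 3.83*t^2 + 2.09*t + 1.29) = -1.1*t^3 - 5.42*t^2 + 5.73*t - 0.42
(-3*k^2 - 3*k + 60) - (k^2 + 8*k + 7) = -4*k^2 - 11*k + 53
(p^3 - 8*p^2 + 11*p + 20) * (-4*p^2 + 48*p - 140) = -4*p^5 + 80*p^4 - 568*p^3 + 1568*p^2 - 580*p - 2800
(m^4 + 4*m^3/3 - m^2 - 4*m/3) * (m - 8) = m^5 - 20*m^4/3 - 35*m^3/3 + 20*m^2/3 + 32*m/3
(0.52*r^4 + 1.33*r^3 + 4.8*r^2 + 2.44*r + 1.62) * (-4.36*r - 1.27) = -2.2672*r^5 - 6.4592*r^4 - 22.6171*r^3 - 16.7344*r^2 - 10.162*r - 2.0574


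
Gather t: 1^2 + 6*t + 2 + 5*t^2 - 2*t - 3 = 5*t^2 + 4*t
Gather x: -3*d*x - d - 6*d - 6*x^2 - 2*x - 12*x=-7*d - 6*x^2 + x*(-3*d - 14)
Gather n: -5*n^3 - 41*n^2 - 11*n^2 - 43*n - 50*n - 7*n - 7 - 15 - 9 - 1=-5*n^3 - 52*n^2 - 100*n - 32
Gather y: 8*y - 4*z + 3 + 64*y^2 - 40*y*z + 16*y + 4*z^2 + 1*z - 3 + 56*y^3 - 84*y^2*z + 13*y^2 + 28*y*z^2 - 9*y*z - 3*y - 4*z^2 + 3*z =56*y^3 + y^2*(77 - 84*z) + y*(28*z^2 - 49*z + 21)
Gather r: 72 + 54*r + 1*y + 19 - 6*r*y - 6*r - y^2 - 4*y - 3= r*(48 - 6*y) - y^2 - 3*y + 88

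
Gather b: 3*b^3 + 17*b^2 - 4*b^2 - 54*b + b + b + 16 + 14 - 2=3*b^3 + 13*b^2 - 52*b + 28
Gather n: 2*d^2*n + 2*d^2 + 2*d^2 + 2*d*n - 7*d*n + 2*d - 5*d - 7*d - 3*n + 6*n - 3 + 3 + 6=4*d^2 - 10*d + n*(2*d^2 - 5*d + 3) + 6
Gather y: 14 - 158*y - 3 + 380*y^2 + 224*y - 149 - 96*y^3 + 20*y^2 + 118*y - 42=-96*y^3 + 400*y^2 + 184*y - 180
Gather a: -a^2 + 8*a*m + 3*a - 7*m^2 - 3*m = -a^2 + a*(8*m + 3) - 7*m^2 - 3*m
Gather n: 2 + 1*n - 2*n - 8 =-n - 6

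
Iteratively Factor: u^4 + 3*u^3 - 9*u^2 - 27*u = (u + 3)*(u^3 - 9*u) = (u + 3)^2*(u^2 - 3*u) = u*(u + 3)^2*(u - 3)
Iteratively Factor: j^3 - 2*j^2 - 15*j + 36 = (j - 3)*(j^2 + j - 12) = (j - 3)*(j + 4)*(j - 3)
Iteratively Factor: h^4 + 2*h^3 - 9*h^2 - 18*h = (h)*(h^3 + 2*h^2 - 9*h - 18) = h*(h - 3)*(h^2 + 5*h + 6) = h*(h - 3)*(h + 3)*(h + 2)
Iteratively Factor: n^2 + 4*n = (n + 4)*(n)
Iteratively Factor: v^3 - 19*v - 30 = (v - 5)*(v^2 + 5*v + 6) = (v - 5)*(v + 2)*(v + 3)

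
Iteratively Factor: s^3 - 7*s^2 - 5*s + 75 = (s - 5)*(s^2 - 2*s - 15) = (s - 5)^2*(s + 3)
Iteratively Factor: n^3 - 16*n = (n)*(n^2 - 16) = n*(n - 4)*(n + 4)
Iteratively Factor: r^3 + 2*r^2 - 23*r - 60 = (r + 4)*(r^2 - 2*r - 15) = (r + 3)*(r + 4)*(r - 5)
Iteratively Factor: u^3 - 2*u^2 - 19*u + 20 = (u - 1)*(u^2 - u - 20) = (u - 5)*(u - 1)*(u + 4)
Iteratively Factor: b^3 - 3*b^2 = (b)*(b^2 - 3*b) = b*(b - 3)*(b)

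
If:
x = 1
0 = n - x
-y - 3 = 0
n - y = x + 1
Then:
No Solution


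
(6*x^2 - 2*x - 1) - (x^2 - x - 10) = 5*x^2 - x + 9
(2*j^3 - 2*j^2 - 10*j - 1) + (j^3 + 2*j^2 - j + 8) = 3*j^3 - 11*j + 7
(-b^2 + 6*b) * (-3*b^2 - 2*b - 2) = 3*b^4 - 16*b^3 - 10*b^2 - 12*b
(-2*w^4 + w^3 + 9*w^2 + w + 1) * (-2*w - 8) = 4*w^5 + 14*w^4 - 26*w^3 - 74*w^2 - 10*w - 8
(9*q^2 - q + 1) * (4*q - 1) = 36*q^3 - 13*q^2 + 5*q - 1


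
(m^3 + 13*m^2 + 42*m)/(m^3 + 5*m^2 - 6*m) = (m + 7)/(m - 1)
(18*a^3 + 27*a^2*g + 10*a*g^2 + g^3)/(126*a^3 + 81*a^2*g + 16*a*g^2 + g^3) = (a + g)/(7*a + g)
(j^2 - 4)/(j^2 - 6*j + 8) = (j + 2)/(j - 4)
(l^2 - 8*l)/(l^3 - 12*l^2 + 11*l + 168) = l/(l^2 - 4*l - 21)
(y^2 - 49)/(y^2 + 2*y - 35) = (y - 7)/(y - 5)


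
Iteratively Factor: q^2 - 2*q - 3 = (q - 3)*(q + 1)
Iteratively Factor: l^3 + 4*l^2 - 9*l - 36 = (l - 3)*(l^2 + 7*l + 12) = (l - 3)*(l + 4)*(l + 3)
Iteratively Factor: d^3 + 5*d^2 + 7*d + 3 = (d + 1)*(d^2 + 4*d + 3) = (d + 1)*(d + 3)*(d + 1)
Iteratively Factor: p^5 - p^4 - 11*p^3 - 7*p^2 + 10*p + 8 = (p - 4)*(p^4 + 3*p^3 + p^2 - 3*p - 2) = (p - 4)*(p + 2)*(p^3 + p^2 - p - 1) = (p - 4)*(p + 1)*(p + 2)*(p^2 - 1) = (p - 4)*(p + 1)^2*(p + 2)*(p - 1)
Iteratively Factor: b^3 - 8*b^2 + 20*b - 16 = (b - 2)*(b^2 - 6*b + 8) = (b - 2)^2*(b - 4)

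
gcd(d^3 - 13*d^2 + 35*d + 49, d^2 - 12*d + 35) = d - 7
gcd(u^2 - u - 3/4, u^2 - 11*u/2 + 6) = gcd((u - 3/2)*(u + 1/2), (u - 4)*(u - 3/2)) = u - 3/2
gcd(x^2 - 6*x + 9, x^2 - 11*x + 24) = x - 3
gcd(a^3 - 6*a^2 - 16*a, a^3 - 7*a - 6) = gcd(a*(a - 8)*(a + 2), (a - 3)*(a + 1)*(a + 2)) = a + 2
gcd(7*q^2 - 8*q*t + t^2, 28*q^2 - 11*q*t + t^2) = 7*q - t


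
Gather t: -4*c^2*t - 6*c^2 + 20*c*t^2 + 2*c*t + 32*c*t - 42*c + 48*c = -6*c^2 + 20*c*t^2 + 6*c + t*(-4*c^2 + 34*c)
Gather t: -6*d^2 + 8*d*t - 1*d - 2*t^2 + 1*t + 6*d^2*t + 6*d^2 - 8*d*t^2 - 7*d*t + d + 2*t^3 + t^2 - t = 2*t^3 + t^2*(-8*d - 1) + t*(6*d^2 + d)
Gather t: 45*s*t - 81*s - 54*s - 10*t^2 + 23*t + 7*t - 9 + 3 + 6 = -135*s - 10*t^2 + t*(45*s + 30)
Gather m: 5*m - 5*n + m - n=6*m - 6*n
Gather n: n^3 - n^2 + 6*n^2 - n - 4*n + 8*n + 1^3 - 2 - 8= n^3 + 5*n^2 + 3*n - 9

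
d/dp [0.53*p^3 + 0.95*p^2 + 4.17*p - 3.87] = 1.59*p^2 + 1.9*p + 4.17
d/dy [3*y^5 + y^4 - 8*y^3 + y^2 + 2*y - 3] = 15*y^4 + 4*y^3 - 24*y^2 + 2*y + 2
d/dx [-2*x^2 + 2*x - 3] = 2 - 4*x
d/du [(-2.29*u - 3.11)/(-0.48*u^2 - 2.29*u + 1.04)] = (1.0992*u^2 + 5.2441*u - (0.96*u + 2.29)*(2.29*u + 3.11) - 2.3816)/(0.48*u^2 + 2.29*u - 1.04)^2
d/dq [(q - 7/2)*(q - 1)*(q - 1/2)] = 3*q^2 - 10*q + 23/4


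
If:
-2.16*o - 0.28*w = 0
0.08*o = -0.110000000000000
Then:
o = -1.38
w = 10.61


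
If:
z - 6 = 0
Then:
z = 6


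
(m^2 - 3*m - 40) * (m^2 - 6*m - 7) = m^4 - 9*m^3 - 29*m^2 + 261*m + 280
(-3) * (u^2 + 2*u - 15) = -3*u^2 - 6*u + 45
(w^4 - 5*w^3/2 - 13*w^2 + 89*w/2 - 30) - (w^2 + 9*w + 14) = w^4 - 5*w^3/2 - 14*w^2 + 71*w/2 - 44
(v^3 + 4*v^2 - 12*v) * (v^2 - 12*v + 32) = v^5 - 8*v^4 - 28*v^3 + 272*v^2 - 384*v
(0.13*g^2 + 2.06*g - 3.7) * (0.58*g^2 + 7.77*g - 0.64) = 0.0754*g^4 + 2.2049*g^3 + 13.777*g^2 - 30.0674*g + 2.368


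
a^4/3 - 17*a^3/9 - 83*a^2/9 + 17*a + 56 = (a/3 + 1)*(a - 8)*(a - 3)*(a + 7/3)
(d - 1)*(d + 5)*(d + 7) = d^3 + 11*d^2 + 23*d - 35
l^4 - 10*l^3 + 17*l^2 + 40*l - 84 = (l - 7)*(l - 3)*(l - 2)*(l + 2)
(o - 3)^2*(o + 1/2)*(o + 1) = o^4 - 9*o^3/2 + o^2/2 + 21*o/2 + 9/2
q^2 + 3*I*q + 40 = (q - 5*I)*(q + 8*I)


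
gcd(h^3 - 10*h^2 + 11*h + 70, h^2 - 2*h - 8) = h + 2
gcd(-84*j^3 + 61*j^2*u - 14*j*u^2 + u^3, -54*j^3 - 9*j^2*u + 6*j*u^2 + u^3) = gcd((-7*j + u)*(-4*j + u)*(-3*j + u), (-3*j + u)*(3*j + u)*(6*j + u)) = -3*j + u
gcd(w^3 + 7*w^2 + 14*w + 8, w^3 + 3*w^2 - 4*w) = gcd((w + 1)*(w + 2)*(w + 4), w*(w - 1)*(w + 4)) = w + 4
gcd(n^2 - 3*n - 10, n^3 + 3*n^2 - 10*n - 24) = n + 2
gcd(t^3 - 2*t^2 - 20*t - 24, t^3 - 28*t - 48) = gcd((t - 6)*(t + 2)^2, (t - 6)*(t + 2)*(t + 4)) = t^2 - 4*t - 12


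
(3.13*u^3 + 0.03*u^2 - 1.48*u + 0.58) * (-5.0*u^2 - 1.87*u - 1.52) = -15.65*u^5 - 6.0031*u^4 + 2.5863*u^3 - 0.177999999999999*u^2 + 1.165*u - 0.8816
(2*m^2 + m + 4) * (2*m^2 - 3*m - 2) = 4*m^4 - 4*m^3 + m^2 - 14*m - 8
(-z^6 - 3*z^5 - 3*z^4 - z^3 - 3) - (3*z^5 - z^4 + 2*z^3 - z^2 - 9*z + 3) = -z^6 - 6*z^5 - 2*z^4 - 3*z^3 + z^2 + 9*z - 6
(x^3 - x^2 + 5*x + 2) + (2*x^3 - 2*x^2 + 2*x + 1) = 3*x^3 - 3*x^2 + 7*x + 3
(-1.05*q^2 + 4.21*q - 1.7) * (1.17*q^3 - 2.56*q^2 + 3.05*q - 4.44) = -1.2285*q^5 + 7.6137*q^4 - 15.9691*q^3 + 21.8545*q^2 - 23.8774*q + 7.548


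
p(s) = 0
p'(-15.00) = 0.00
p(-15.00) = 0.00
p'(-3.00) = 0.00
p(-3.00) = 0.00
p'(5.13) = 0.00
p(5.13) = 0.00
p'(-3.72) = 0.00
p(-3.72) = 0.00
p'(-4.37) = 0.00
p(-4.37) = 0.00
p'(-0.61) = 0.00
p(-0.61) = 0.00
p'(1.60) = 0.00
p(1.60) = 0.00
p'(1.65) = 0.00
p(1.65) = 0.00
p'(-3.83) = 0.00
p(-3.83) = 0.00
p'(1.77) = 0.00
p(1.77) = 0.00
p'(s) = 0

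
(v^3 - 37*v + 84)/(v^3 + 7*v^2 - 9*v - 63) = (v - 4)/(v + 3)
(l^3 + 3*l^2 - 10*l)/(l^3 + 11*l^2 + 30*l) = (l - 2)/(l + 6)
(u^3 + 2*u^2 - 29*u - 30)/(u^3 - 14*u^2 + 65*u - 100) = (u^2 + 7*u + 6)/(u^2 - 9*u + 20)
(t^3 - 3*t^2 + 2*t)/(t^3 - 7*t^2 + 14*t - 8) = t/(t - 4)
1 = 1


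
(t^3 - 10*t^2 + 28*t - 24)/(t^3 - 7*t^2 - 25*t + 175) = (t^3 - 10*t^2 + 28*t - 24)/(t^3 - 7*t^2 - 25*t + 175)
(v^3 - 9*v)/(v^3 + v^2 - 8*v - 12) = v*(v + 3)/(v^2 + 4*v + 4)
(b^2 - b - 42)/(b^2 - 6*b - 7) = (b + 6)/(b + 1)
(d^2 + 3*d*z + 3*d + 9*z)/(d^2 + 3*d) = (d + 3*z)/d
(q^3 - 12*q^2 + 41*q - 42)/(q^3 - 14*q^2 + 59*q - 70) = (q - 3)/(q - 5)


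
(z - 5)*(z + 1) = z^2 - 4*z - 5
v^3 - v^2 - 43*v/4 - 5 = (v - 4)*(v + 1/2)*(v + 5/2)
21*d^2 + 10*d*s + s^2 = (3*d + s)*(7*d + s)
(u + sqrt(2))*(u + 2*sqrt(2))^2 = u^3 + 5*sqrt(2)*u^2 + 16*u + 8*sqrt(2)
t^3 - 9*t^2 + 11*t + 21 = (t - 7)*(t - 3)*(t + 1)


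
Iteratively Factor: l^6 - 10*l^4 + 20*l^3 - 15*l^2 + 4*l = (l)*(l^5 - 10*l^3 + 20*l^2 - 15*l + 4) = l*(l - 1)*(l^4 + l^3 - 9*l^2 + 11*l - 4) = l*(l - 1)^2*(l^3 + 2*l^2 - 7*l + 4) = l*(l - 1)^2*(l + 4)*(l^2 - 2*l + 1) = l*(l - 1)^3*(l + 4)*(l - 1)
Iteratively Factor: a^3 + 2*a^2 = (a + 2)*(a^2) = a*(a + 2)*(a)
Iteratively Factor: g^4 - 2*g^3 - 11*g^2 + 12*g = (g + 3)*(g^3 - 5*g^2 + 4*g) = g*(g + 3)*(g^2 - 5*g + 4) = g*(g - 1)*(g + 3)*(g - 4)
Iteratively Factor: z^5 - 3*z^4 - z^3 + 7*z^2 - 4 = (z + 1)*(z^4 - 4*z^3 + 3*z^2 + 4*z - 4) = (z + 1)^2*(z^3 - 5*z^2 + 8*z - 4) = (z - 1)*(z + 1)^2*(z^2 - 4*z + 4) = (z - 2)*(z - 1)*(z + 1)^2*(z - 2)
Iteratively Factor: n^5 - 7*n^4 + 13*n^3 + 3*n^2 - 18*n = (n - 3)*(n^4 - 4*n^3 + n^2 + 6*n) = (n - 3)*(n + 1)*(n^3 - 5*n^2 + 6*n) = (n - 3)^2*(n + 1)*(n^2 - 2*n) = (n - 3)^2*(n - 2)*(n + 1)*(n)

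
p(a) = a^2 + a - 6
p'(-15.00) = -29.00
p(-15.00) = 204.00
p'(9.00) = 19.00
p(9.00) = 84.00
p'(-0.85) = -0.70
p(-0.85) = -6.13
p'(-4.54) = -8.08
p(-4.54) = 10.07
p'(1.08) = 3.16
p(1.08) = -3.75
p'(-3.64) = -6.28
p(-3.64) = 3.61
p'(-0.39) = 0.22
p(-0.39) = -6.24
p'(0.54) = 2.08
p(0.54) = -5.17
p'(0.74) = 2.48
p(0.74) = -4.71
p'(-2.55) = -4.10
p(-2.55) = -2.05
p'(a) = 2*a + 1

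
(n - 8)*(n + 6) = n^2 - 2*n - 48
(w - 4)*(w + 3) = w^2 - w - 12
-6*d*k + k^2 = k*(-6*d + k)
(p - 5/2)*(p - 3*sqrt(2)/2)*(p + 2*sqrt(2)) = p^3 - 5*p^2/2 + sqrt(2)*p^2/2 - 6*p - 5*sqrt(2)*p/4 + 15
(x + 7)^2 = x^2 + 14*x + 49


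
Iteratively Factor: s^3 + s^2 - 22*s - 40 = (s + 4)*(s^2 - 3*s - 10) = (s - 5)*(s + 4)*(s + 2)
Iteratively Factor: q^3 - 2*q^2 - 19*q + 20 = (q - 1)*(q^2 - q - 20) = (q - 5)*(q - 1)*(q + 4)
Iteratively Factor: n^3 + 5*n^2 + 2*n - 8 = (n + 2)*(n^2 + 3*n - 4) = (n + 2)*(n + 4)*(n - 1)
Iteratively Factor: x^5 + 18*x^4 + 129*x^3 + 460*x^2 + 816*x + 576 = (x + 3)*(x^4 + 15*x^3 + 84*x^2 + 208*x + 192) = (x + 3)*(x + 4)*(x^3 + 11*x^2 + 40*x + 48) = (x + 3)^2*(x + 4)*(x^2 + 8*x + 16) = (x + 3)^2*(x + 4)^2*(x + 4)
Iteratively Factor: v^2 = (v)*(v)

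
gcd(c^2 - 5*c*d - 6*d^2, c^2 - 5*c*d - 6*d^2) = c^2 - 5*c*d - 6*d^2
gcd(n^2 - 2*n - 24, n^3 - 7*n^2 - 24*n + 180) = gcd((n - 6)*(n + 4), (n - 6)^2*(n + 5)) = n - 6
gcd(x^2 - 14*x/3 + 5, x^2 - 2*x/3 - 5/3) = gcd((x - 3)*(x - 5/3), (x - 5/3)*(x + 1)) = x - 5/3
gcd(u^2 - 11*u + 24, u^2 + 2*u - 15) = u - 3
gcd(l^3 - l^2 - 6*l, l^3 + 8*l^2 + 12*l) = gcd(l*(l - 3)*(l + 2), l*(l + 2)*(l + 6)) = l^2 + 2*l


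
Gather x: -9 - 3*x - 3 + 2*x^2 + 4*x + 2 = 2*x^2 + x - 10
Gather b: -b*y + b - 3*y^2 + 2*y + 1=b*(1 - y) - 3*y^2 + 2*y + 1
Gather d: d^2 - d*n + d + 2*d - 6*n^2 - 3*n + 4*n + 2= d^2 + d*(3 - n) - 6*n^2 + n + 2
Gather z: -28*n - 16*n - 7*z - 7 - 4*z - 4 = -44*n - 11*z - 11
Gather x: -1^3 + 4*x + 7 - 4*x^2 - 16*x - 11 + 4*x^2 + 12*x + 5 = 0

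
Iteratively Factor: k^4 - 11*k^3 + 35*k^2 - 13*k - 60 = (k - 4)*(k^3 - 7*k^2 + 7*k + 15) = (k - 5)*(k - 4)*(k^2 - 2*k - 3) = (k - 5)*(k - 4)*(k - 3)*(k + 1)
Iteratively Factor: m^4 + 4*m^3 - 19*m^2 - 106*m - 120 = (m - 5)*(m^3 + 9*m^2 + 26*m + 24) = (m - 5)*(m + 4)*(m^2 + 5*m + 6) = (m - 5)*(m + 3)*(m + 4)*(m + 2)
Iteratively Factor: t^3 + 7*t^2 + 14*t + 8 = (t + 2)*(t^2 + 5*t + 4) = (t + 1)*(t + 2)*(t + 4)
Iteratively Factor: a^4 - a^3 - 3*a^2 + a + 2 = (a - 2)*(a^3 + a^2 - a - 1) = (a - 2)*(a - 1)*(a^2 + 2*a + 1) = (a - 2)*(a - 1)*(a + 1)*(a + 1)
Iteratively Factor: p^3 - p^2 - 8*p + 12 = (p + 3)*(p^2 - 4*p + 4) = (p - 2)*(p + 3)*(p - 2)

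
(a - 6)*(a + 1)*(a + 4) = a^3 - a^2 - 26*a - 24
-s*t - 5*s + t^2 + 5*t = (-s + t)*(t + 5)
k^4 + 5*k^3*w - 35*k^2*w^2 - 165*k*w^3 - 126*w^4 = (k - 6*w)*(k + w)*(k + 3*w)*(k + 7*w)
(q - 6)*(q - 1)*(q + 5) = q^3 - 2*q^2 - 29*q + 30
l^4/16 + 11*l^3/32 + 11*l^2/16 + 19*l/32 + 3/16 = (l/4 + 1/4)*(l/4 + 1/2)*(l + 1)*(l + 3/2)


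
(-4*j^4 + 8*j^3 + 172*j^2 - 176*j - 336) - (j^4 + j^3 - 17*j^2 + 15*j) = -5*j^4 + 7*j^3 + 189*j^2 - 191*j - 336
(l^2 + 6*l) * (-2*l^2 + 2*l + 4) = -2*l^4 - 10*l^3 + 16*l^2 + 24*l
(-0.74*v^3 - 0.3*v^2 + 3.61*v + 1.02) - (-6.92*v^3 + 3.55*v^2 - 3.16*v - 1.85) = 6.18*v^3 - 3.85*v^2 + 6.77*v + 2.87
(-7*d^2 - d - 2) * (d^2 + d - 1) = -7*d^4 - 8*d^3 + 4*d^2 - d + 2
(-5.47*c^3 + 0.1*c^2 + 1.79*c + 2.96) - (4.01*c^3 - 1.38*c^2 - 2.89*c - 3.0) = -9.48*c^3 + 1.48*c^2 + 4.68*c + 5.96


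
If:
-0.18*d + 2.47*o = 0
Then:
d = 13.7222222222222*o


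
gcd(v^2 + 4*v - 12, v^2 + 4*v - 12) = v^2 + 4*v - 12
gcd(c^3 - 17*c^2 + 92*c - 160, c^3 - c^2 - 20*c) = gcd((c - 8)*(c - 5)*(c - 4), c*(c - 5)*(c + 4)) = c - 5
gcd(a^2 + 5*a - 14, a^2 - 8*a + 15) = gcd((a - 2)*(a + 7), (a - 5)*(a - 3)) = 1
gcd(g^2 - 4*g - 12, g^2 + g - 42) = g - 6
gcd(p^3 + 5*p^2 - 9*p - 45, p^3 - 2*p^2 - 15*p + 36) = p - 3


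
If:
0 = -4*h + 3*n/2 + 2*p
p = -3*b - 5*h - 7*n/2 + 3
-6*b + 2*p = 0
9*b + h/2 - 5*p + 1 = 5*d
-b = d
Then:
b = 95/62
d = -95/62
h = 33/31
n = -102/31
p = 285/62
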